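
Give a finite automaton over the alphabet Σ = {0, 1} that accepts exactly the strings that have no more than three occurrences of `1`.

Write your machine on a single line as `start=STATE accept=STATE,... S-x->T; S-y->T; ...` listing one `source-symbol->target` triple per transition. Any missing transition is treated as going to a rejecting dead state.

start=S0; accept=S0,S1,S2,S3; S0-0->S0; S0-1->S1; S1-0->S1; S1-1->S2; S2-0->S2; S2-1->S3; S3-0->S3; S3-1->S4; S4-0->S4; S4-1->S4

Count `1`s, saturating at 4: states S0 through S3 mean 0 through 3 `1`s seen; S4 means more than 3. Each `1` increments (capped at S4); other symbols loop. Accept from {S0, S1, S2, S3}.
A 5-state machine:
        0   1  
>* S0   S0  S1 
 * S1   S1  S2 
 * S2   S2  S3 
 * S3   S3  S4 
   S4   S4  S4 
(> = start, * = accepting)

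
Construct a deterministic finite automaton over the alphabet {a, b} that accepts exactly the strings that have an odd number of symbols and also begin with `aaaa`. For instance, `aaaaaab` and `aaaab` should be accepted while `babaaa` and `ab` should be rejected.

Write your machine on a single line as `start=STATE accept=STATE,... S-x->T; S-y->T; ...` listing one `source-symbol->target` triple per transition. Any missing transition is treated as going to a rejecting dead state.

start=s0; accept=s7; s0-a->s1; s0-b->s2; s1-a->s3; s1-b->s4; s2-a->s4; s2-b->s4; s3-a->s5; s3-b->s2; s4-a->s2; s4-b->s2; s5-a->s6; s5-b->s4; s6-a->s7; s6-b->s7; s7-a->s6; s7-b->s6

Run two small machines in parallel and take their product. The first has 2 states tracking the input length modulo 2; the second has 6 states tracking whether the input so far still matches the prefix `aaaa`. A product state is a pair (one from each), accepting exactly when both do.
8 states suffice.
        a   b  
>  s0   s1  s2 
   s1   s3  s4 
   s2   s4  s4 
   s3   s5  s2 
   s4   s2  s2 
   s5   s6  s4 
   s6   s7  s7 
 * s7   s6  s6 
(> = start, * = accepting)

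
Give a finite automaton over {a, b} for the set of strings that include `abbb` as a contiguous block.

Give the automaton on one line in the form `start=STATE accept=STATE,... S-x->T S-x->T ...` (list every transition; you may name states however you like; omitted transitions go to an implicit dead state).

Track how much of `abbb` has been matched so far: state S0 is no progress, S4 is the absorbing accept state reached once `abbb` has occurred. Intermediate states record partial matches; on a mismatch, fall back to the longest reusable overlap.
        a   b  
>  S0   S1  S0 
   S1   S1  S2 
   S2   S1  S3 
   S3   S1  S4 
 * S4   S4  S4 
(> = start, * = accepting)

start=S0 accept=S4 S0-a->S1 S0-b->S0 S1-a->S1 S1-b->S2 S2-a->S1 S2-b->S3 S3-a->S1 S3-b->S4 S4-a->S4 S4-b->S4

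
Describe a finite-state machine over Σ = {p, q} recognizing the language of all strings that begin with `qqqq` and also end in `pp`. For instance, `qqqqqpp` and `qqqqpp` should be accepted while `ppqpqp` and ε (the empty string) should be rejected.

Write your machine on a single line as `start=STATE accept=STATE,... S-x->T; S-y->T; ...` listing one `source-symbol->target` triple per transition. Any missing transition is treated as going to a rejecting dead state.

Handle the two conditions separately and then intersect. The first has 6 states tracking whether the input so far still matches the prefix `qqqq`; the second has 3 states tracking how much of the suffix `pp` has currently been matched. A product state is a pair (one from each), accepting exactly when both do.
With 10 states:
        p   q  
>  S0   S1  S2 
   S1   S3  S4 
   S2   S1  S5 
   S3   S3  S4 
   S4   S1  S4 
   S5   S1  S6 
   S6   S1  S7 
   S7   S8  S7 
   S8   S9  S7 
 * S9   S9  S7 
(> = start, * = accepting)

start=S0; accept=S9; S0-p->S1; S0-q->S2; S1-p->S3; S1-q->S4; S2-p->S1; S2-q->S5; S3-p->S3; S3-q->S4; S4-p->S1; S4-q->S4; S5-p->S1; S5-q->S6; S6-p->S1; S6-q->S7; S7-p->S8; S7-q->S7; S8-p->S9; S8-q->S7; S9-p->S9; S9-q->S7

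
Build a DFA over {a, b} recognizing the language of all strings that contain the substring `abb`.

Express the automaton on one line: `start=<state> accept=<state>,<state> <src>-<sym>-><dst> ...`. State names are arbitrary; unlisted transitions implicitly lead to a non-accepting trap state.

States s0..s2 record the length of the longest prefix of `abb` that matches the current input suffix. Reaching s3 means `abb` has been seen, and we stay there forever. Accept from s3.
        a   b  
>  s0   s1  s0 
   s1   s1  s2 
   s2   s1  s3 
 * s3   s3  s3 
(> = start, * = accepting)

start=s0 accept=s3 s0-a->s1 s0-b->s0 s1-a->s1 s1-b->s2 s2-a->s1 s2-b->s3 s3-a->s3 s3-b->s3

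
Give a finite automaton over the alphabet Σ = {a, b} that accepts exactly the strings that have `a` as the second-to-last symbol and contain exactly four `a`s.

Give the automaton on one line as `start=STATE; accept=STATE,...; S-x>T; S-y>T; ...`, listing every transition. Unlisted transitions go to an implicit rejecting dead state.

Build one automaton per condition and run them in lockstep. One (7 states) tracks the last 2 symbols read; the other (6 states) tracks the count of `a`s, saturating at 5. Each combined state is a pair, one component from each; accept when both components accept. Equivalent product states are then merged.
9 states suffice.
        a   b  
>  S0   S1  S0 
   S1   S2  S1 
   S2   S3  S2 
   S3   S4  S5 
 * S4   S6  S7 
   S5   S8  S5 
   S6   S6  S6 
 * S7   S6  S6 
   S8   S6  S7 
(> = start, * = accepting)

start=S0; accept=S4,S7; S0-a>S1; S0-b>S0; S1-a>S2; S1-b>S1; S2-a>S3; S2-b>S2; S3-a>S4; S3-b>S5; S4-a>S6; S4-b>S7; S5-a>S8; S5-b>S5; S6-a>S6; S6-b>S6; S7-a>S6; S7-b>S6; S8-a>S6; S8-b>S7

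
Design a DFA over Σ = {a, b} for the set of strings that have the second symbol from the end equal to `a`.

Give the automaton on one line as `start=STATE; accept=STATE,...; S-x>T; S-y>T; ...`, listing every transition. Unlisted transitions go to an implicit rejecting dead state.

Because acceptance depends on a position counted from the end, the machine has to buffer the most recent 2 symbols. Make each state the string of the last up-to-2 symbols read; on input `x` shift the window left and append `x`. Accept when the buffered window has length 2 and begins with `a`.
7 states suffice.
        a   b  
>  S0   S1  S2 
   S1   S3  S4 
   S2   S5  S6 
 * S3   S3  S4 
 * S4   S5  S6 
   S5   S3  S4 
   S6   S5  S6 
(> = start, * = accepting)

start=S0; accept=S3,S4; S0-a>S1; S0-b>S2; S1-a>S3; S1-b>S4; S2-a>S5; S2-b>S6; S3-a>S3; S3-b>S4; S4-a>S5; S4-b>S6; S5-a>S3; S5-b>S4; S6-a>S5; S6-b>S6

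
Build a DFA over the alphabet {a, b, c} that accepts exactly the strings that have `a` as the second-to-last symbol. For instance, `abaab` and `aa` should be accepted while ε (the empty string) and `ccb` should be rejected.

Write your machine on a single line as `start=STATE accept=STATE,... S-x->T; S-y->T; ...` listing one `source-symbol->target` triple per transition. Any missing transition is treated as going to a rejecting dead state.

start=q0; accept=q4,q5,q6; q0-a->q1; q0-b->q2; q0-c->q3; q1-a->q4; q1-b->q5; q1-c->q6; q2-a->q7; q2-b->q8; q2-c->q9; q3-a->q10; q3-b->q11; q3-c->q12; q4-a->q4; q4-b->q5; q4-c->q6; q5-a->q7; q5-b->q8; q5-c->q9; q6-a->q10; q6-b->q11; q6-c->q12; q7-a->q4; q7-b->q5; q7-c->q6; q8-a->q7; q8-b->q8; q8-c->q9; q9-a->q10; q9-b->q11; q9-c->q12; q10-a->q4; q10-b->q5; q10-c->q6; q11-a->q7; q11-b->q8; q11-c->q9; q12-a->q10; q12-b->q11; q12-c->q12

Because acceptance depends on a position counted from the end, the machine has to buffer the most recent 2 symbols. Make each state the string of the last up-to-2 symbols read; on input `x` shift the window left and append `x`. Accept when the buffered window has length 2 and begins with `a`.
          a    b    c  
>  q0     q1   q2   q3 
   q1     q4   q5   q6 
   q2     q7   q8   q9 
   q3    q10  q11  q12 
 * q4     q4   q5   q6 
 * q5     q7   q8   q9 
 * q6    q10  q11  q12 
   q7     q4   q5   q6 
   q8     q7   q8   q9 
   q9    q10  q11  q12 
   q10    q4   q5   q6 
   q11    q7   q8   q9 
   q12   q10  q11  q12 
(> = start, * = accepting)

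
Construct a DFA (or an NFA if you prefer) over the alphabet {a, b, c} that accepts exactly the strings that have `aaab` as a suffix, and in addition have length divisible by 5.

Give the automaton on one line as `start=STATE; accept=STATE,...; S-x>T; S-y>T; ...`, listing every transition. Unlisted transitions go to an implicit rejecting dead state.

Run two small machines in parallel and take their product. The first has 5 states tracking how much of the suffix `aaab` has currently been matched; the second has 5 states tracking the input length modulo 5. A product state is a pair (one from each), accepting exactly when both do. Minimizing collapses redundant product states.
With 9 states:
        a   b   c  
>  S0   S1  S1  S1 
   S1   S2  S3  S3 
   S2   S4  S5  S5 
   S3   S5  S5  S5 
   S4   S6  S7  S7 
   S5   S7  S7  S7 
   S6   S0  S8  S0 
   S7   S0  S0  S0 
 * S8   S1  S1  S1 
(> = start, * = accepting)

start=S0; accept=S8; S0-a>S1; S0-b>S1; S0-c>S1; S1-a>S2; S1-b>S3; S1-c>S3; S2-a>S4; S2-b>S5; S2-c>S5; S3-a>S5; S3-b>S5; S3-c>S5; S4-a>S6; S4-b>S7; S4-c>S7; S5-a>S7; S5-b>S7; S5-c>S7; S6-a>S0; S6-b>S8; S6-c>S0; S7-a>S0; S7-b>S0; S7-c>S0; S8-a>S1; S8-b>S1; S8-c>S1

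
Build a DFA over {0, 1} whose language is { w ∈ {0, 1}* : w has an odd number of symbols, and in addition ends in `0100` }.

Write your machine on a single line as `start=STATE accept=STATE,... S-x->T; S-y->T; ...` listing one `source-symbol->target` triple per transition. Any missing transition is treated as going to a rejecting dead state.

Run two small machines in parallel and take their product. One (2 states) tracks the input length modulo 2; the other (5 states) tracks how much of the suffix `0100` has currently been matched. Each combined state is a pair, one component from each; accept when both components accept. After merging equivalent states the machine shrinks.
With 6 states:
        0   1  
>  S0   S1  S1 
   S1   S2  S0 
   S2   S1  S3 
   S3   S4  S0 
   S4   S5  S3 
 * S5   S2  S0 
(> = start, * = accepting)

start=S0; accept=S5; S0-0->S1; S0-1->S1; S1-0->S2; S1-1->S0; S2-0->S1; S2-1->S3; S3-0->S4; S3-1->S0; S4-0->S5; S4-1->S3; S5-0->S2; S5-1->S0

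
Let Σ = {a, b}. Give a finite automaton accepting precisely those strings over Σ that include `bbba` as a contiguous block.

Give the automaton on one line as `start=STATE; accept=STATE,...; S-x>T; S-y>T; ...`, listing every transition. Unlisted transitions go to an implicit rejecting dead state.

start=s0; accept=s4; s0-a>s0; s0-b>s1; s1-a>s0; s1-b>s2; s2-a>s0; s2-b>s3; s3-a>s4; s3-b>s3; s4-a>s4; s4-b>s4

States s0..s3 record the length of the longest prefix of `bbba` that matches the current input suffix. Reaching s4 means `bbba` has been seen, and we stay there forever. Accept from s4.
        a   b  
>  s0   s0  s1 
   s1   s0  s2 
   s2   s0  s3 
   s3   s4  s3 
 * s4   s4  s4 
(> = start, * = accepting)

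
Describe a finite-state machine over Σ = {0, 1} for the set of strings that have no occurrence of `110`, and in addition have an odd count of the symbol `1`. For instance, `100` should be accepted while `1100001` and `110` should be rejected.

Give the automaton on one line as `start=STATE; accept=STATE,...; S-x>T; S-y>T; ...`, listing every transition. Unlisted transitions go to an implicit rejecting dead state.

start=s0; accept=s1,s2,s6; s0-0>s0; s0-1>s1; s1-0>s2; s1-1>s3; s2-0>s2; s2-1>s4; s3-0>s5; s3-1>s6; s4-0>s0; s4-1>s6; s5-0>s5; s5-1>s7; s6-0>s7; s6-1>s3; s7-0>s7; s7-1>s5

Handle the two conditions separately and then intersect. One (4 states) tracks partial matches of the forbidden pattern `110`; the other (2 states) tracks the count of `1`s modulo 2. Each combined state is a pair, one component from each; accept when both components accept.
        0   1  
>  s0   s0  s1 
 * s1   s2  s3 
 * s2   s2  s4 
   s3   s5  s6 
   s4   s0  s6 
   s5   s5  s7 
 * s6   s7  s3 
   s7   s7  s5 
(> = start, * = accepting)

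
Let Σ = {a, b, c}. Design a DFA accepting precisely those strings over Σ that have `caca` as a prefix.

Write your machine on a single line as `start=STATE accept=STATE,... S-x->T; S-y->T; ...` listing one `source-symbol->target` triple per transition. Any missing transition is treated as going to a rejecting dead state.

Walk along `caca` while the input agrees: from q0 take `c` to q1, and so on. Any deviation drops to the rejecting sink q5. Once q4 is reached the prefix is confirmed and every continuation is accepted.
        a   b   c  
>  q0   q5  q5  q1 
   q1   q2  q5  q5 
   q2   q5  q5  q3 
   q3   q4  q5  q5 
 * q4   q4  q4  q4 
   q5   q5  q5  q5 
(> = start, * = accepting)

start=q0; accept=q4; q0-a->q5; q0-b->q5; q0-c->q1; q1-a->q2; q1-b->q5; q1-c->q5; q2-a->q5; q2-b->q5; q2-c->q3; q3-a->q4; q3-b->q5; q3-c->q5; q4-a->q4; q4-b->q4; q4-c->q4; q5-a->q5; q5-b->q5; q5-c->q5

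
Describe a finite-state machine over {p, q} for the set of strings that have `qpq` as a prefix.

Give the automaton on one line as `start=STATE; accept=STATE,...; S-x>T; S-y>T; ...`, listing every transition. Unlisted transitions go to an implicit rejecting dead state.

start=s0; accept=s3; s0-p>s4; s0-q>s1; s1-p>s2; s1-q>s4; s2-p>s4; s2-q>s3; s3-p>s3; s3-q>s3; s4-p>s4; s4-q>s4

Check the first 3 symbols one by one: s0 through s2 record how many have matched `qpq` so far; any wrong symbol goes to the dead state s4. After all 3 match we enter the accepting sink s3.
A 5-state machine:
        p   q  
>  s0   s4  s1 
   s1   s2  s4 
   s2   s4  s3 
 * s3   s3  s3 
   s4   s4  s4 
(> = start, * = accepting)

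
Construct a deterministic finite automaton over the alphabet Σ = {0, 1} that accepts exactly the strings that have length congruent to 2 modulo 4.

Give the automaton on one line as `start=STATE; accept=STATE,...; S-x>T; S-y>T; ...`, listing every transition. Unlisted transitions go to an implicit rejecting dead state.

start=q0; accept=q2; q0-0>q1; q0-1>q1; q1-0>q2; q1-1>q2; q2-0>q3; q2-1>q3; q3-0>q0; q3-1>q0

Only the length mod 4 matters, so use a 4-cycle: from any state, every input symbol moves to the next state, wrapping q3 back to q0. Mark q2 accepting.
4 states suffice.
        0   1  
>  q0   q1  q1 
   q1   q2  q2 
 * q2   q3  q3 
   q3   q0  q0 
(> = start, * = accepting)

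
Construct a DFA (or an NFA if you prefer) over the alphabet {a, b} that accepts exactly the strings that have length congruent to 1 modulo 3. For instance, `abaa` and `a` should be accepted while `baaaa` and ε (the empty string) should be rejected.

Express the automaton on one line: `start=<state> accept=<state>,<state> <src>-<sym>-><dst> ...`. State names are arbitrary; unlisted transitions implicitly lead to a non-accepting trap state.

Count input length modulo 3: every symbol advances one step around the cycle s0 → s1 → s2 → s0. Accept at s1.
With 3 states:
        a   b  
>  s0   s1  s1 
 * s1   s2  s2 
   s2   s0  s0 
(> = start, * = accepting)

start=s0 accept=s1 s0-a->s1 s0-b->s1 s1-a->s2 s1-b->s2 s2-a->s0 s2-b->s0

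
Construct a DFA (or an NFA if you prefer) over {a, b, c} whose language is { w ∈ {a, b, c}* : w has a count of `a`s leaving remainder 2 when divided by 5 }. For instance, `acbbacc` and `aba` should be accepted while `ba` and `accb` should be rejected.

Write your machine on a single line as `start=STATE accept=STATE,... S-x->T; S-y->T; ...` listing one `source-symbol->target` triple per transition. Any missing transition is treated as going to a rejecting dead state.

Keep the running count of `a`s modulo 5: each `a` advances along the cycle q0 → q1 → q2 → q3 → q4 → q0 while other symbols loop. Accept at q2.
        a   b   c  
>  q0   q1  q0  q0 
   q1   q2  q1  q1 
 * q2   q3  q2  q2 
   q3   q4  q3  q3 
   q4   q0  q4  q4 
(> = start, * = accepting)

start=q0; accept=q2; q0-a->q1; q0-b->q0; q0-c->q0; q1-a->q2; q1-b->q1; q1-c->q1; q2-a->q3; q2-b->q2; q2-c->q2; q3-a->q4; q3-b->q3; q3-c->q3; q4-a->q0; q4-b->q4; q4-c->q4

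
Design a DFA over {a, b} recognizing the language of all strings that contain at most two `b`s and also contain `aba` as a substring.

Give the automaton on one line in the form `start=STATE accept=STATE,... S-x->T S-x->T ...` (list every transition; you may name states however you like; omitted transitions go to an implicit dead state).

start=S0 accept=S6,S8 S0-a->S1 S0-b->S2 S1-a->S1 S1-b->S3 S2-a->S4 S2-b->S5 S3-a->S6 S3-b->S5 S4-a->S4 S4-b->S7 S5-a->S5 S5-b->S5 S6-a->S6 S6-b->S8 S7-a->S8 S7-b->S5 S8-a->S8 S8-b->S5

Handle the two conditions separately and then intersect. One (4 states) tracks the count of `b`s, saturating at 3; the other (4 states) tracks whether and how much of `aba` has been seen. Each combined state is a pair, one component from each; accept when both components accept. Minimizing collapses redundant product states.
        a   b  
>  S0   S1  S2 
   S1   S1  S3 
   S2   S4  S5 
   S3   S6  S5 
   S4   S4  S7 
   S5   S5  S5 
 * S6   S6  S8 
   S7   S8  S5 
 * S8   S8  S5 
(> = start, * = accepting)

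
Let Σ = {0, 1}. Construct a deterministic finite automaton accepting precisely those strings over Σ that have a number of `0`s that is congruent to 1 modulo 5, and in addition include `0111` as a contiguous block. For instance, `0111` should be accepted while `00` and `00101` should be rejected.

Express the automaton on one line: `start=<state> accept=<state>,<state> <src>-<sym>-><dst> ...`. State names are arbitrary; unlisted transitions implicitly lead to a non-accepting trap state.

start=s0 accept=s10 s0-0->s1 s0-1->s0 s1-0->s2 s1-1->s3 s2-0->s4 s2-1->s5 s3-0->s2 s3-1->s6 s4-0->s7 s4-1->s8 s5-0->s4 s5-1->s9 s6-0->s2 s6-1->s10 s7-0->s11 s7-1->s12 s8-0->s7 s8-1->s13 s9-0->s4 s9-1->s14 s10-0->s14 s10-1->s10 s11-0->s1 s11-1->s15 s12-0->s11 s12-1->s16 s13-0->s7 s13-1->s17 s14-0->s17 s14-1->s14 s15-0->s1 s15-1->s18 s16-0->s11 s16-1->s19 s17-0->s19 s17-1->s17 s18-0->s1 s18-1->s20 s19-0->s20 s19-1->s19 s20-0->s10 s20-1->s20

Handle the two conditions separately and then intersect. One (5 states) tracks the count of `0`s modulo 5; the other (5 states) tracks whether and how much of `0111` has been seen. Each combined state is a pair, one component from each; accept when both components accept.
With 21 states:
          0    1  
>  s0     s1   s0 
   s1     s2   s3 
   s2     s4   s5 
   s3     s2   s6 
   s4     s7   s8 
   s5     s4   s9 
   s6     s2  s10 
   s7    s11  s12 
   s8     s7  s13 
   s9     s4  s14 
 * s10   s14  s10 
   s11    s1  s15 
   s12   s11  s16 
   s13    s7  s17 
   s14   s17  s14 
   s15    s1  s18 
   s16   s11  s19 
   s17   s19  s17 
   s18    s1  s20 
   s19   s20  s19 
   s20   s10  s20 
(> = start, * = accepting)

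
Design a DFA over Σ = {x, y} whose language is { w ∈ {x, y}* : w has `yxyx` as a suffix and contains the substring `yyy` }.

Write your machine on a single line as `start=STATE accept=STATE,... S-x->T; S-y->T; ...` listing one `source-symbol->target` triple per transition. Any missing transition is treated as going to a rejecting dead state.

Handle the two conditions separately and then intersect. One (5 states) tracks how much of the suffix `yxyx` has currently been matched; the other (4 states) tracks whether and how much of `yyy` has been seen. Each combined state is a pair, one component from each; accept when both components accept. Equivalent product states are then merged.
An 8-state machine:
        x   y  
>  S0   S0  S1 
   S1   S0  S2 
   S2   S0  S3 
   S3   S4  S3 
   S4   S5  S6 
   S5   S5  S3 
   S6   S7  S3 
 * S7   S5  S6 
(> = start, * = accepting)

start=S0; accept=S7; S0-x->S0; S0-y->S1; S1-x->S0; S1-y->S2; S2-x->S0; S2-y->S3; S3-x->S4; S3-y->S3; S4-x->S5; S4-y->S6; S5-x->S5; S5-y->S3; S6-x->S7; S6-y->S3; S7-x->S5; S7-y->S6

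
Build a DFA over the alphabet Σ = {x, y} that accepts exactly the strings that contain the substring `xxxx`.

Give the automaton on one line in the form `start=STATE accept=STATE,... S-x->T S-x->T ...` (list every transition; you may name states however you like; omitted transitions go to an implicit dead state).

start=S0 accept=S4 S0-x->S1 S0-y->S0 S1-x->S2 S1-y->S0 S2-x->S3 S2-y->S0 S3-x->S4 S3-y->S0 S4-x->S4 S4-y->S4

Track how much of `xxxx` has been matched so far: state S0 is no progress, S4 is the absorbing accept state reached once `xxxx` has occurred. Intermediate states record partial matches; on a mismatch, fall back to the longest reusable overlap.
5 states suffice.
        x   y  
>  S0   S1  S0 
   S1   S2  S0 
   S2   S3  S0 
   S3   S4  S0 
 * S4   S4  S4 
(> = start, * = accepting)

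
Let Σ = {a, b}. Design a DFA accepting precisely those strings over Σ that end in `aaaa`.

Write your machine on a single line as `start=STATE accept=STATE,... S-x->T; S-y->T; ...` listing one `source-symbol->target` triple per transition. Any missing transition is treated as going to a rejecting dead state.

start=S0; accept=S4; S0-a->S1; S0-b->S0; S1-a->S2; S1-b->S0; S2-a->S3; S2-b->S0; S3-a->S4; S3-b->S0; S4-a->S4; S4-b->S0

Let each state record the length of the longest suffix of the input read so far that is also a prefix of `aaaa`. S1 means the last symbol is `a`; S2 means the last 2 symbols are `aa`; S3 means the last 3 symbols are `aaa`; S4 means the last 4 symbols are `aaaa`. Accept only at S4, where the string currently ends in `aaaa`.
With 5 states:
        a   b  
>  S0   S1  S0 
   S1   S2  S0 
   S2   S3  S0 
   S3   S4  S0 
 * S4   S4  S0 
(> = start, * = accepting)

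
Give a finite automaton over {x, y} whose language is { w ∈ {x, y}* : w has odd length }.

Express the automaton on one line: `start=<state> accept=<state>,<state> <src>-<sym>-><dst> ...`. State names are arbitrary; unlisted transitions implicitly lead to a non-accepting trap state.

start=S0 accept=S1 S0-x->S1 S0-y->S1 S1-x->S0 S1-y->S0

Only the length mod 2 matters, so use a 2-cycle: from any state, every input symbol moves to the next state, wrapping S1 back to S0. Mark S1 accepting.
With 2 states:
        x   y  
>  S0   S1  S1 
 * S1   S0  S0 
(> = start, * = accepting)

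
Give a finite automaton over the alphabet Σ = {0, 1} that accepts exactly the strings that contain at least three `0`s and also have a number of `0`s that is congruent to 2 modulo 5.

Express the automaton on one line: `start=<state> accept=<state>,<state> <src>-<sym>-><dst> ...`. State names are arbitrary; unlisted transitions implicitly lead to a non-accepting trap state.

start=S0 accept=S7 S0-0->S1 S0-1->S0 S1-0->S2 S1-1->S1 S2-0->S3 S2-1->S2 S3-0->S4 S3-1->S3 S4-0->S5 S4-1->S4 S5-0->S6 S5-1->S5 S6-0->S7 S6-1->S6 S7-0->S3 S7-1->S7

Handle the two conditions separately and then intersect. One (5 states) tracks the count of `0`s, saturating at 4; the other (5 states) tracks the count of `0`s modulo 5. Each combined state is a pair, one component from each; accept when both components accept. After merging equivalent states the machine shrinks.
An 8-state machine:
        0   1  
>  S0   S1  S0 
   S1   S2  S1 
   S2   S3  S2 
   S3   S4  S3 
   S4   S5  S4 
   S5   S6  S5 
   S6   S7  S6 
 * S7   S3  S7 
(> = start, * = accepting)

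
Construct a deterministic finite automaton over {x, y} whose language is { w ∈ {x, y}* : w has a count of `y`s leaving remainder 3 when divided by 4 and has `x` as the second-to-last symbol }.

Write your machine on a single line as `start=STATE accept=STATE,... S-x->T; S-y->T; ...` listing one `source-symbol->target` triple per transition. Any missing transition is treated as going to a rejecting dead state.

start=s0; accept=s12,s15; s0-x->s1; s0-y->s2; s1-x->s3; s1-y->s4; s2-x->s5; s2-y->s6; s3-x->s3; s3-y->s4; s4-x->s5; s4-y->s6; s5-x->s7; s5-y->s8; s6-x->s9; s6-y->s10; s7-x->s7; s7-y->s8; s8-x->s9; s8-y->s10; s9-x->s11; s9-y->s12; s10-x->s13; s10-y->s14; s11-x->s11; s11-y->s12; s12-x->s13; s12-y->s14; s13-x->s15; s13-y->s16; s14-x->s17; s14-y->s18; s15-x->s15; s15-y->s16; s16-x->s17; s16-y->s18; s17-x->s3; s17-y->s4; s18-x->s5; s18-y->s6

Build one automaton per condition and run them in lockstep. One (4 states) tracks the count of `y`s modulo 4; the other (7 states) tracks the last 2 symbols read. Each combined state is a pair, one component from each; accept when both components accept.
          x    y  
>  s0     s1   s2 
   s1     s3   s4 
   s2     s5   s6 
   s3     s3   s4 
   s4     s5   s6 
   s5     s7   s8 
   s6     s9  s10 
   s7     s7   s8 
   s8     s9  s10 
   s9    s11  s12 
   s10   s13  s14 
   s11   s11  s12 
 * s12   s13  s14 
   s13   s15  s16 
   s14   s17  s18 
 * s15   s15  s16 
   s16   s17  s18 
   s17    s3   s4 
   s18    s5   s6 
(> = start, * = accepting)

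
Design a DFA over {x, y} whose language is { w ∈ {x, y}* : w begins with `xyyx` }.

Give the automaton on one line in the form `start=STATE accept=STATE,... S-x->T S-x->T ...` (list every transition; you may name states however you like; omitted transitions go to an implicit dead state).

start=q0 accept=q4 q0-x->q1 q0-y->q5 q1-x->q5 q1-y->q2 q2-x->q5 q2-y->q3 q3-x->q4 q3-y->q5 q4-x->q4 q4-y->q4 q5-x->q5 q5-y->q5

Check the first 4 symbols one by one: q0 through q3 record how many have matched `xyyx` so far; any wrong symbol goes to the dead state q5. After all 4 match we enter the accepting sink q4.
With 6 states:
        x   y  
>  q0   q1  q5 
   q1   q5  q2 
   q2   q5  q3 
   q3   q4  q5 
 * q4   q4  q4 
   q5   q5  q5 
(> = start, * = accepting)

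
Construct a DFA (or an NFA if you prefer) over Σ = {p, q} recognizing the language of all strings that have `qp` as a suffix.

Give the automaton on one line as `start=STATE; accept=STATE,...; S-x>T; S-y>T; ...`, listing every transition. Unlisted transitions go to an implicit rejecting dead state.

start=S0; accept=S2; S0-p>S0; S0-q>S1; S1-p>S2; S1-q>S1; S2-p>S0; S2-q>S1

Let each state record the length of the longest suffix of the input read so far that is also a prefix of `qp`. S1 means the last symbol is `q`; S2 means the last 2 symbols are `qp`. Accept only at S2, where the string currently ends in `qp`.
        p   q  
>  S0   S0  S1 
   S1   S2  S1 
 * S2   S0  S1 
(> = start, * = accepting)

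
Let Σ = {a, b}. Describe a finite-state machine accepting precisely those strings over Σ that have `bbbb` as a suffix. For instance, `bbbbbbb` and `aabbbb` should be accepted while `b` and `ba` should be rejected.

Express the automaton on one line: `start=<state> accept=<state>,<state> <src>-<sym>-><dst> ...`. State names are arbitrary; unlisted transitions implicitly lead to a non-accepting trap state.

Let each state record the length of the longest suffix of the input read so far that is also a prefix of `bbbb`. s1 means the last symbol is `b`; s2 means the last 2 symbols are `bb`; s3 means the last 3 symbols are `bbb`; s4 means the last 4 symbols are `bbbb`. Accept only at s4, where the string currently ends in `bbbb`.
        a   b  
>  s0   s0  s1 
   s1   s0  s2 
   s2   s0  s3 
   s3   s0  s4 
 * s4   s0  s4 
(> = start, * = accepting)

start=s0 accept=s4 s0-a->s0 s0-b->s1 s1-a->s0 s1-b->s2 s2-a->s0 s2-b->s3 s3-a->s0 s3-b->s4 s4-a->s0 s4-b->s4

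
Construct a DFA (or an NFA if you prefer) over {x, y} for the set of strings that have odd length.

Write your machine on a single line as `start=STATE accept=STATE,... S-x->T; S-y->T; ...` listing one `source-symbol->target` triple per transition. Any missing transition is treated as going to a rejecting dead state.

Count input length modulo 2: every symbol advances one step around the cycle s0 → s1 → s0. Accept at s1.
A 2-state machine:
        x   y  
>  s0   s1  s1 
 * s1   s0  s0 
(> = start, * = accepting)

start=s0; accept=s1; s0-x->s1; s0-y->s1; s1-x->s0; s1-y->s0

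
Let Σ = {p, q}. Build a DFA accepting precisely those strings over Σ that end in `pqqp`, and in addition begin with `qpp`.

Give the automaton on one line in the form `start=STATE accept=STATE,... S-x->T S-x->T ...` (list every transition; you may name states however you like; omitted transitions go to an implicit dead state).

Handle the two conditions separately and then intersect. The first has 5 states tracking how much of the suffix `pqqp` has currently been matched; the second has 5 states tracking whether the input so far still matches the prefix `qpp`. A product state is a pair (one from each), accepting exactly when both do.
13 states suffice.
          p    q  
>  S0     S1   S2 
   S1     S1   S3 
   S2     S4   S5 
   S3     S1   S6 
   S4     S7   S3 
   S5     S1   S5 
   S6     S8   S5 
   S7     S7   S9 
   S8     S1   S3 
   S9     S7  S10 
   S10   S11  S12 
 * S11    S7   S9 
   S12    S7  S12 
(> = start, * = accepting)

start=S0 accept=S11 S0-p->S1 S0-q->S2 S1-p->S1 S1-q->S3 S2-p->S4 S2-q->S5 S3-p->S1 S3-q->S6 S4-p->S7 S4-q->S3 S5-p->S1 S5-q->S5 S6-p->S8 S6-q->S5 S7-p->S7 S7-q->S9 S8-p->S1 S8-q->S3 S9-p->S7 S9-q->S10 S10-p->S11 S10-q->S12 S11-p->S7 S11-q->S9 S12-p->S7 S12-q->S12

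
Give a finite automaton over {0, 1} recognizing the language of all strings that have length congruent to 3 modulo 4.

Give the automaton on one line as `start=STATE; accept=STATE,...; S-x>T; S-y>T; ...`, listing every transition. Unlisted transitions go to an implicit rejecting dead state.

start=q0; accept=q3; q0-0>q1; q0-1>q1; q1-0>q2; q1-1>q2; q2-0>q3; q2-1>q3; q3-0>q0; q3-1>q0

Count input length modulo 4: every symbol advances one step around the cycle q0 → q1 → q2 → q3 → q0. Accept at q3.
        0   1  
>  q0   q1  q1 
   q1   q2  q2 
   q2   q3  q3 
 * q3   q0  q0 
(> = start, * = accepting)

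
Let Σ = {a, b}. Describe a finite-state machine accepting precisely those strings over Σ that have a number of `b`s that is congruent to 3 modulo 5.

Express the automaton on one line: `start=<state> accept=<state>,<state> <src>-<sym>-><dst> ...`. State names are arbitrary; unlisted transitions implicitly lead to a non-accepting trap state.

start=q0 accept=q3 q0-a->q0 q0-b->q1 q1-a->q1 q1-b->q2 q2-a->q2 q2-b->q3 q3-a->q3 q3-b->q4 q4-a->q4 q4-b->q0

The only thing that matters is how many `b`s have appeared, reduced mod 5. Use one state per residue: q0 for 0, …, q4 for 4. Reading `b` moves to the next residue; anything else stays put. q3 is accepting.
        a   b  
>  q0   q0  q1 
   q1   q1  q2 
   q2   q2  q3 
 * q3   q3  q4 
   q4   q4  q0 
(> = start, * = accepting)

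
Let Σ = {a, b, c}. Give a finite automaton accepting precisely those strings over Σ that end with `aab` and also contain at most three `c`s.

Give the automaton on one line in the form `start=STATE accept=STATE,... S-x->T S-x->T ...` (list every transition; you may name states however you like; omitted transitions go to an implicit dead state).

start=q0 accept=q6,q10,q14,q16 q0-a->q1 q0-b->q0 q0-c->q2 q1-a->q3 q1-b->q0 q1-c->q2 q2-a->q4 q2-b->q2 q2-c->q5 q3-a->q3 q3-b->q6 q3-c->q2 q4-a->q7 q4-b->q2 q4-c->q5 q5-a->q8 q5-b->q5 q5-c->q9 q6-a->q1 q6-b->q0 q6-c->q2 q7-a->q7 q7-b->q10 q7-c->q5 q8-a->q11 q8-b->q5 q8-c->q9 q9-a->q12 q9-b->q9 q9-c->q13 q10-a->q4 q10-b->q2 q10-c->q5 q11-a->q11 q11-b->q14 q11-c->q9 q12-a->q15 q12-b->q9 q12-c->q13 q13-a->q13 q13-b->q13 q13-c->q13 q14-a->q8 q14-b->q5 q14-c->q9 q15-a->q15 q15-b->q16 q15-c->q13 q16-a->q12 q16-b->q9 q16-c->q13

Handle the two conditions separately and then intersect. One (4 states) tracks how much of the suffix `aab` has currently been matched; the other (5 states) tracks the count of `c`s, saturating at 4. Each combined state is a pair, one component from each; accept when both components accept. Equivalent product states are then merged.
With 17 states:
          a    b    c  
>  q0     q1   q0   q2 
   q1     q3   q0   q2 
   q2     q4   q2   q5 
   q3     q3   q6   q2 
   q4     q7   q2   q5 
   q5     q8   q5   q9 
 * q6     q1   q0   q2 
   q7     q7  q10   q5 
   q8    q11   q5   q9 
   q9    q12   q9  q13 
 * q10    q4   q2   q5 
   q11   q11  q14   q9 
   q12   q15   q9  q13 
   q13   q13  q13  q13 
 * q14    q8   q5   q9 
   q15   q15  q16  q13 
 * q16   q12   q9  q13 
(> = start, * = accepting)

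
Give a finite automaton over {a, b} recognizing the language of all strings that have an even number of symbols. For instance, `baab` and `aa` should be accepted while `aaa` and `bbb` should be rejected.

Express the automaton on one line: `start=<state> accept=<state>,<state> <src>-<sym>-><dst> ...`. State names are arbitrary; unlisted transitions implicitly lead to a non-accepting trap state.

start=s0 accept=s0 s0-a->s1 s0-b->s1 s1-a->s0 s1-b->s0

Only the length mod 2 matters, so use a 2-cycle: from any state, every input symbol moves to the next state, wrapping s1 back to s0. Mark s0 accepting.
        a   b  
>* s0   s1  s1 
   s1   s0  s0 
(> = start, * = accepting)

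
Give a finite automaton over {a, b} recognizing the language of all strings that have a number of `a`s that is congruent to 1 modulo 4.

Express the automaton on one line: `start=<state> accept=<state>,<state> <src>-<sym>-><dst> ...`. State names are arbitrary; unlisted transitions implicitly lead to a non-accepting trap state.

start=S0 accept=S1 S0-a->S1 S0-b->S0 S1-a->S2 S1-b->S1 S2-a->S3 S2-b->S2 S3-a->S0 S3-b->S3

The only thing that matters is how many `a`s have appeared, reduced mod 4. Use one state per residue: S0 for 0, …, S3 for 3. Reading `a` moves to the next residue; anything else stays put. S1 is accepting.
4 states suffice.
        a   b  
>  S0   S1  S0 
 * S1   S2  S1 
   S2   S3  S2 
   S3   S0  S3 
(> = start, * = accepting)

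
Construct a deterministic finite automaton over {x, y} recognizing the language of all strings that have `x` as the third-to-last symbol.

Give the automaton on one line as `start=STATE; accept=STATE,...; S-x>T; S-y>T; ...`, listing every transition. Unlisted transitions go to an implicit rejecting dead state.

start=s0; accept=s7,s8,s9,s10; s0-x>s1; s0-y>s2; s1-x>s3; s1-y>s4; s2-x>s5; s2-y>s6; s3-x>s7; s3-y>s8; s4-x>s9; s4-y>s10; s5-x>s11; s5-y>s12; s6-x>s13; s6-y>s14; s7-x>s7; s7-y>s8; s8-x>s9; s8-y>s10; s9-x>s11; s9-y>s12; s10-x>s13; s10-y>s14; s11-x>s7; s11-y>s8; s12-x>s9; s12-y>s10; s13-x>s11; s13-y>s12; s14-x>s13; s14-y>s14

A DFA must remember the last 3 symbols (since which symbol is third-to-last isn't known until the input ends). Use one state per possible window of the last ≤3 symbols; accept from those whose window starts with `x`.
A 15-state machine:
          x    y  
>  s0     s1   s2 
   s1     s3   s4 
   s2     s5   s6 
   s3     s7   s8 
   s4     s9  s10 
   s5    s11  s12 
   s6    s13  s14 
 * s7     s7   s8 
 * s8     s9  s10 
 * s9    s11  s12 
 * s10   s13  s14 
   s11    s7   s8 
   s12    s9  s10 
   s13   s11  s12 
   s14   s13  s14 
(> = start, * = accepting)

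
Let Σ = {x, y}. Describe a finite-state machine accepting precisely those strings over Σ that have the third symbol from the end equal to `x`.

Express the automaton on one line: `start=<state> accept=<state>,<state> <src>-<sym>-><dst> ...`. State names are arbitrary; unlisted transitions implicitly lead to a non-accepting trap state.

A DFA must remember the last 3 symbols (since which symbol is third-to-last isn't known until the input ends). Use one state per possible window of the last ≤3 symbols; accept from those whose window starts with `x`.
15 states suffice.
          x    y  
>  s0     s1   s2 
   s1     s3   s4 
   s2     s5   s6 
   s3     s7   s8 
   s4     s9  s10 
   s5    s11  s12 
   s6    s13  s14 
 * s7     s7   s8 
 * s8     s9  s10 
 * s9    s11  s12 
 * s10   s13  s14 
   s11    s7   s8 
   s12    s9  s10 
   s13   s11  s12 
   s14   s13  s14 
(> = start, * = accepting)

start=s0 accept=s7,s8,s9,s10 s0-x->s1 s0-y->s2 s1-x->s3 s1-y->s4 s2-x->s5 s2-y->s6 s3-x->s7 s3-y->s8 s4-x->s9 s4-y->s10 s5-x->s11 s5-y->s12 s6-x->s13 s6-y->s14 s7-x->s7 s7-y->s8 s8-x->s9 s8-y->s10 s9-x->s11 s9-y->s12 s10-x->s13 s10-y->s14 s11-x->s7 s11-y->s8 s12-x->s9 s12-y->s10 s13-x->s11 s13-y->s12 s14-x->s13 s14-y->s14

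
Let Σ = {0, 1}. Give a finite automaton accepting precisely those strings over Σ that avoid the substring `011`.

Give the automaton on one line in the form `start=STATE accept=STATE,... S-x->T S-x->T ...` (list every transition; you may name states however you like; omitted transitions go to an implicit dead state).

Track partial matches of the forbidden pattern `011`. State D is a dead state reached once `011` has occurred; every other state accepts. A means no part of `011` is currently matched.
       0  1 
>* A   B  A 
 * B   B  C 
 * C   B  D 
   D   D  D 
(> = start, * = accepting)

start=A accept=A,B,C A-0->B A-1->A B-0->B B-1->C C-0->B C-1->D D-0->D D-1->D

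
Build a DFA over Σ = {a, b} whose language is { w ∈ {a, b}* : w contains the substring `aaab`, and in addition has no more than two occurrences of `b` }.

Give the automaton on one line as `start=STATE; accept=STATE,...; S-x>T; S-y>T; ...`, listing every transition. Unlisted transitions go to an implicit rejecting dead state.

start=s0; accept=s10,s14; s0-a>s1; s0-b>s2; s1-a>s3; s1-b>s2; s2-a>s4; s2-b>s5; s3-a>s6; s3-b>s2; s4-a>s7; s4-b>s5; s5-a>s8; s5-b>s9; s6-a>s6; s6-b>s10; s7-a>s11; s7-b>s5; s8-a>s12; s8-b>s9; s9-a>s13; s9-b>s9; s10-a>s10; s10-b>s14; s11-a>s11; s11-b>s14; s12-a>s15; s12-b>s9; s13-a>s16; s13-b>s9; s14-a>s14; s14-b>s17; s15-a>s15; s15-b>s17; s16-a>s18; s16-b>s9; s17-a>s17; s17-b>s17; s18-a>s18; s18-b>s17

Handle the two conditions separately and then intersect. The first has 5 states tracking whether and how much of `aaab` has been seen; the second has 4 states tracking the count of `b`s, saturating at 3. A product state is a pair (one from each), accepting exactly when both do.
          a    b  
>  s0     s1   s2 
   s1     s3   s2 
   s2     s4   s5 
   s3     s6   s2 
   s4     s7   s5 
   s5     s8   s9 
   s6     s6  s10 
   s7    s11   s5 
   s8    s12   s9 
   s9    s13   s9 
 * s10   s10  s14 
   s11   s11  s14 
   s12   s15   s9 
   s13   s16   s9 
 * s14   s14  s17 
   s15   s15  s17 
   s16   s18   s9 
   s17   s17  s17 
   s18   s18  s17 
(> = start, * = accepting)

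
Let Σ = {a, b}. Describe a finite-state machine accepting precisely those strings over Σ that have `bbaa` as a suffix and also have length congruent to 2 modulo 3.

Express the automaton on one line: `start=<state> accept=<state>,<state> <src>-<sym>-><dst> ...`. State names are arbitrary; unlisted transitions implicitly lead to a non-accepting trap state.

start=q0 accept=q13 q0-a->q1 q0-b->q2 q1-a->q3 q1-b->q4 q2-a->q3 q2-b->q5 q3-a->q0 q3-b->q6 q4-a->q0 q4-b->q7 q5-a->q8 q5-b->q7 q6-a->q1 q6-b->q9 q7-a->q10 q7-b->q9 q8-a->q11 q8-b->q2 q9-a->q12 q9-b->q5 q10-a->q13 q10-b->q4 q11-a->q3 q11-b->q4 q12-a->q14 q12-b->q6 q13-a->q0 q13-b->q6 q14-a->q1 q14-b->q2

Handle the two conditions separately and then intersect. The first has 5 states tracking how much of the suffix `bbaa` has currently been matched; the second has 3 states tracking the input length modulo 3. A product state is a pair (one from each), accepting exactly when both do.
15 states suffice.
          a    b  
>  q0     q1   q2 
   q1     q3   q4 
   q2     q3   q5 
   q3     q0   q6 
   q4     q0   q7 
   q5     q8   q7 
   q6     q1   q9 
   q7    q10   q9 
   q8    q11   q2 
   q9    q12   q5 
   q10   q13   q4 
   q11    q3   q4 
   q12   q14   q6 
 * q13    q0   q6 
   q14    q1   q2 
(> = start, * = accepting)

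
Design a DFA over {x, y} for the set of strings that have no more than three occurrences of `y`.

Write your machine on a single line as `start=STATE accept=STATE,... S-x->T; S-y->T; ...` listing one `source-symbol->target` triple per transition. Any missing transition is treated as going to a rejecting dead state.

start=A; accept=A,B,C,D; A-x->A; A-y->B; B-x->B; B-y->C; C-x->C; C-y->D; D-x->D; D-y->E; E-x->E; E-y->E

Only the number of `y`s matters, and only up to 4. Make a chain A → B → C → D → E advanced by each `y` (with E absorbing); every other symbol self-loops. The accepting set is {A, B, C, D}.
5 states suffice.
       x  y 
>* A   A  B 
 * B   B  C 
 * C   C  D 
 * D   D  E 
   E   E  E 
(> = start, * = accepting)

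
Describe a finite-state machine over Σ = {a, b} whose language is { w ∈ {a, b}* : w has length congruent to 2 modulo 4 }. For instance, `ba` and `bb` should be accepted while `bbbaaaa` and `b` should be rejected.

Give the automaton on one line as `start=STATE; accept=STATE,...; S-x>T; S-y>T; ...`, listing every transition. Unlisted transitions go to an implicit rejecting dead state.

start=s0; accept=s2; s0-a>s1; s0-b>s1; s1-a>s2; s1-b>s2; s2-a>s3; s2-b>s3; s3-a>s0; s3-b>s0

Only the length mod 4 matters, so use a 4-cycle: from any state, every input symbol moves to the next state, wrapping s3 back to s0. Mark s2 accepting.
        a   b  
>  s0   s1  s1 
   s1   s2  s2 
 * s2   s3  s3 
   s3   s0  s0 
(> = start, * = accepting)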